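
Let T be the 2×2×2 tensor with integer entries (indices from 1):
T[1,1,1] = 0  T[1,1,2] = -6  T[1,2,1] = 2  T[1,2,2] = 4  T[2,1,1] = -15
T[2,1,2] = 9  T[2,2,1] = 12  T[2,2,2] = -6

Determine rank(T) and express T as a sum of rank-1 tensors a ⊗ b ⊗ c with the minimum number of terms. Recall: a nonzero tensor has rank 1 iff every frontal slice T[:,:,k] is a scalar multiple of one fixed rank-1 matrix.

Lower bound: the mode-1 unfolding of T (rows indexed by i, columns by (j,k) = (1,1), (1,2), (2,1), (2,2)) is [[0, -6, 2, 4], [-15, 9, 12, -6]].
There the 2×2 minor on rows i ∈ {1, 2}, columns (j,k) ∈ {(1,1), (1,2)} is det [[0, -6], [-15, 9]] = -90 ≠ 0, so this unfolding has rank ≥ 2; CP rank is at least every unfolding rank, so rank(T) ≥ 2. (Flattening ranks never certify an upper bound on CP rank; for that we must actually write T with 2 rank-1 terms.)
Upper bound — finding two terms. Write S_k = T[:,:,k] for the frontal slices: S₁ = [[0, 2], [-15, 12]], S₂ = [[-6, 4], [9, -6]].
If T = a₁ ⊗ b₁ ⊗ c₁ + a₂ ⊗ b₂ ⊗ c₂ then each S_k = c₁[k]·a₁b₁ᵀ + c₂[k]·a₂b₂ᵀ. S₁ and S₂ are linearly independent, so a₁b₁ᵀ and a₂b₂ᵀ must span the same plane of matrices: they are the rank-1 matrices of the form x·S₁ + y·S₂.
det(x·S₁ + y·S₂) is 30·x² − 30·xy = 30·(x − y)(x), vanishing at (x:y) = (1:1) and (0:1).
M₁ = S₁ + S₂ = [[-6, 6], [-6, 6]] = (-6)·[1, 1][1, -1]ᵀ and M₂ = S₂ = [[-6, 4], [9, -6]] = −[2, -3][3, -2]ᵀ, so take a₁ = [1, 1], b₁ = [1, -1], a₂ = [2, -3], b₂ = [3, -2].
Each slice is an integer combination of E₁ = a₁b₁ᵀ and E₂ = a₂b₂ᵀ: S₁ = −6·E₁ + E₂, S₂ = −E₂; reading off coefficients, c₁ = [-6, 0] and c₂ = [1, -1].
Hence T = [1, 1] ⊗ [1, -1] ⊗ [-6, 0] + [2, -3] ⊗ [3, -2] ⊗ [1, -1], so rank(T) ≤ 2.
These bounds meet, so rank(T) = 2.

rank(T) = 2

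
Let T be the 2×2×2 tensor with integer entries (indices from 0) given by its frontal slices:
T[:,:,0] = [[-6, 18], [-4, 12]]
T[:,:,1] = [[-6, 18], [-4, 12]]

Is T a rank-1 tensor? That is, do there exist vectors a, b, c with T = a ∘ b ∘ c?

If T = a ∘ b ∘ c then every fibre of T is a multiple of the corresponding factor, so read the factors off the fibres through the nonzero entry T[0,0,0] = -6.
The mode-1 fibre T[:,0,0] = [-6, -4] gives a = [3, 2] (primitive direction); the mode-2 fibre T[0,:,0] = [-6, 18] gives b = [1, -3]; then c[k] = T[0,0,k] / (a[0]·b[0]) = [-6, -6] / 3 = [-2, -2].
Expanding [3, 2] ∘ [1, -3] ∘ [-2, -2] reproduces all 8 entries of T, so T = [3, 2] ∘ [1, -3] ∘ [-2, -2] and rank(T) ≤ 1.
Equivalently every frontal slice T[:,:,k] is c[k] times the rank-1 matrix [3, 2] ∘ [1, -3]. So T has rank 1 (it is nonzero).

Yes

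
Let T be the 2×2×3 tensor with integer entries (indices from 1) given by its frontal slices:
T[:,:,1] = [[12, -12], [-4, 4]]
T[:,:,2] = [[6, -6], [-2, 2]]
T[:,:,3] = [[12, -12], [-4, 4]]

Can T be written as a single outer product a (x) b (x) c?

Yes

If T = a (x) b (x) c then every fibre of T is a multiple of the corresponding factor, so read the factors off the fibres through the nonzero entry T[1,1,1] = 12.
The mode-1 fibre T[:,1,1] = [12, -4] gives a = [3, -1] (primitive direction); the mode-2 fibre T[1,:,1] = [12, -12] gives b = [1, -1]; then c[k] = T[1,1,k] / (a[1]·b[1]) = [12, 6, 12] / 3 = [4, 2, 4].
Expanding [3, -1] (x) [1, -1] (x) [4, 2, 4] reproduces all 12 entries of T, so T = [3, -1] (x) [1, -1] (x) [4, 2, 4] and rank(T) ≤ 1.
Equivalently every frontal slice T[:,:,k] is c[k] times the rank-1 matrix [3, -1] (x) [1, -1]. So T has rank 1 (it is nonzero).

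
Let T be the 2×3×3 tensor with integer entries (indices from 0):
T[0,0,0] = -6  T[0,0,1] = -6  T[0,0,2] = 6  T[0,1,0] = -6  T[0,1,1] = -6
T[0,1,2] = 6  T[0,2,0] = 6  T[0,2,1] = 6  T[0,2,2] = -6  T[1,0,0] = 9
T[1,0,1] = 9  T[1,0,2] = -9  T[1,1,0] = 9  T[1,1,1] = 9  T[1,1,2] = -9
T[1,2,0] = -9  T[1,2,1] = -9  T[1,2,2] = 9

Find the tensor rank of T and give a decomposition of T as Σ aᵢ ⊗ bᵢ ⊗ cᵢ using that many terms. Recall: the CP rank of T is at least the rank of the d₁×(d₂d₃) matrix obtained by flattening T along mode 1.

rank(T) = 1

Lower bound: T ≠ 0 (e.g. T[0,0,0] = -6), so rank(T) ≥ 1.
Upper bound: if T = a ⊗ b ⊗ c then every fibre of T is a multiple of the corresponding factor, so read the factors off the fibres through the nonzero entry T[0,0,0] = -6.
The mode-1 fibre T[:,0,0] = [-6, 9] gives a = (2, -3) (primitive direction); the mode-2 fibre T[0,:,0] = [-6, -6, 6] gives b = (1, 1, -1); then c[k] = T[0,0,k] / (a[0]·b[0]) = [-6, -6, 6] / 2 = (-3, -3, 3).
Expanding (2, -3) ⊗ (1, 1, -1) ⊗ (-3, -3, 3) reproduces all 18 entries of T, so T = (2, -3) ⊗ (1, 1, -1) ⊗ (-3, -3, 3) and rank(T) ≤ 1.
These bounds meet, so rank(T) = 1.
Check entry T[0,0,1] = -6: (2)·(1)·(-3) = -6.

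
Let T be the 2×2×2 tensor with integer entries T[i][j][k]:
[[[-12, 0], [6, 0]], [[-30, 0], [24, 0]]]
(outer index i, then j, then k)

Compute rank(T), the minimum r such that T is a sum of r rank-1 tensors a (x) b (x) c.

Lower bound: the mode-2 unfolding of T (rows indexed by j, columns by (i,k) = (0,0), (0,1), (1,0), (1,1)) is [[-12, 0, -30, 0], [6, 0, 24, 0]].
There the 2×2 minor on rows j ∈ {0, 1}, columns (i,k) ∈ {(0,0), (1,0)} is det [[-12, -30], [6, 24]] = -108 ≠ 0, so this unfolding has rank ≥ 2; CP rank is at least every unfolding rank, so rank(T) ≥ 2. (This is only a lower bound: in general the CP rank may exceed every unfolding rank, so we still need to exhibit 2 rank-1 terms summing to T.)
Upper bound — finding two terms. Every mode-3 slice of T is a multiple of one matrix: T[:,:,k] = c[k]·M with c = [1, 0] and M = [[-12, 6], [-30, 24]] (rows indexed by i, columns by j). So it suffices to write M as a sum of two rank-1 matrices.
Splitting M by its rows (i = 0, 1), M = [1, 0][-12, 6]ᵀ + [0, 1][-30, 24]ᵀ.
Hence T = [1, 0] (x) [-12, 6] (x) [1, 0] + [0, 1] (x) [-30, 24] (x) [1, 0], so rank(T) ≤ 2.
These bounds meet, so rank(T) = 2.

2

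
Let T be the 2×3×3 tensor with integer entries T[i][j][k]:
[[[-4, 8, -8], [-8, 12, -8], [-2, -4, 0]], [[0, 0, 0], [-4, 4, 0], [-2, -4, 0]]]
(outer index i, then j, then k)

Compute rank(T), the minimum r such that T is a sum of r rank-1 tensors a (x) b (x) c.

Lower bound: the mode-3 unfolding of T (rows indexed by k, columns by (i,j) = (0,0), (0,1), (0,2), (1,0), (1,1), (1,2)) is [[-4, -8, -2, 0, -4, -2], [8, 12, -4, 0, 4, -4], [-8, -8, 0, 0, 0, 0]].
There the 3×3 minor on rows k ∈ {0, 1, 2}, columns (i,j) ∈ {(0,0), (0,1), (0,2)} is det [[-4, -8, -2], [8, 12, -4], [-8, -8, 0]] = -192 ≠ 0, so this unfolding has rank ≥ 3; CP rank is at least every unfolding rank, so rank(T) ≥ 3. (Unfolding ranks only ever bound the CP rank from below — rank(T) can be strictly larger than all of them — so the matching upper bound has to come from an explicit 3-term decomposition.)
Upper bound: T is a sum of 3 rank-1 terms, T = [1, 0] (x) [1, 1, 0] (x) [-4, 8, -8] + [1, 1] (x) [0, 1, -1] (x) [0, 4, 0] + [1, 1] (x) [0, 2, 1] (x) [-2, 0, 0] (one valid choice — decompositions are not unique — normalised so each a, b is primitive with positive first nonzero entry; check it by expanding all entries), so rank(T) ≤ 3.
These bounds meet, so rank(T) = 3.
Check entry T[1,1,0] = -4: (0)·(1)·(-4) + (1)·(1)·(0) + (1)·(2)·(-2) = -4.

3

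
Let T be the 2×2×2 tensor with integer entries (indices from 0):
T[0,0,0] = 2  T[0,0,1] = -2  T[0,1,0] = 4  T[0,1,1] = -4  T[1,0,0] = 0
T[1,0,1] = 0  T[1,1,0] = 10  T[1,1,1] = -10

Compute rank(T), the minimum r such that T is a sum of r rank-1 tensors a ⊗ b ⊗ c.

2

Lower bound: the mode-2 unfolding of T (rows indexed by j, columns by (i,k) = (0,0), (0,1), (1,0), (1,1)) is [[2, -2, 0, 0], [4, -4, 10, -10]].
There the 2×2 minor on rows j ∈ {0, 1}, columns (i,k) ∈ {(0,0), (1,0)} is det [[2, 0], [4, 10]] = 20 ≠ 0, so this unfolding has rank ≥ 2; CP rank is at least every unfolding rank, so rank(T) ≥ 2. (Flattening ranks never certify an upper bound on CP rank; for that we must actually write T with 2 rank-1 terms.)
Upper bound — finding two terms. Every mode-3 slice of T is a multiple of one matrix: T[:,:,k] = c[k]·M with c = [1, -1] and M = [[2, 4], [0, 10]] (rows indexed by i, columns by j). So it suffices to write M as a sum of two rank-1 matrices.
Splitting M by its rows (i = 0, 1), M = [1, 0][2, 4]ᵀ + [0, 1][0, 10]ᵀ.
Hence T = [1, 0] ⊗ [2, 4] ⊗ [1, -1] + [0, 1] ⊗ [0, 10] ⊗ [1, -1], so rank(T) ≤ 2.
These bounds meet, so rank(T) = 2.
Check entry T[0,0,1] = -2: (1)·(2)·(-1) + (0)·(0)·(-1) = -2.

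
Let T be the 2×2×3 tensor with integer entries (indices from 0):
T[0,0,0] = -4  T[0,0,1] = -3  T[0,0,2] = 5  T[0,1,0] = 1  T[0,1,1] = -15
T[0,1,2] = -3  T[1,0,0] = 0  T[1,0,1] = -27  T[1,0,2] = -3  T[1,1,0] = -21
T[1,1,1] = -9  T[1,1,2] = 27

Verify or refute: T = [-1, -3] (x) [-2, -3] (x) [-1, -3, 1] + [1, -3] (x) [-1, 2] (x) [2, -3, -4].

No

Reconstruct entry (0,0,2) from the claimed factors: Σₗ aₗ[0]bₗ[0]cₗ[2] = (-1)·(-2)·(1) + (1)·(-1)·(-4) = 6, but T[0,0,2] = 5. The claim is false.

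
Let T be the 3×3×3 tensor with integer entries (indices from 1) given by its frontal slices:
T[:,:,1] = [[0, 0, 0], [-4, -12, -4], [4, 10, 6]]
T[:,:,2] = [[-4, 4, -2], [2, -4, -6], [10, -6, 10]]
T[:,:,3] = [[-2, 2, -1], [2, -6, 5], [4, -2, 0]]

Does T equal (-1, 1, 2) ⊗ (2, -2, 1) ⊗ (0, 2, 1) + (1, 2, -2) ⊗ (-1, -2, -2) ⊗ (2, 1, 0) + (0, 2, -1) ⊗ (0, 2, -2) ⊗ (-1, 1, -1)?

Reconstruct entry (1,1,1) from the claimed factors: Σₗ aₗ[1]bₗ[1]cₗ[1] = (-1)·(2)·(0) + (1)·(-1)·(2) + (0)·(0)·(-1) = -2, but T[1,1,1] = 0. The claim is false.

No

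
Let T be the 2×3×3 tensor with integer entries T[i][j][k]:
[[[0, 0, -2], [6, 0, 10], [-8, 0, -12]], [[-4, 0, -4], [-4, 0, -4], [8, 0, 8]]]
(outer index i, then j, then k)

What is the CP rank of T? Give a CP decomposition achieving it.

Lower bound: the mode-3 unfolding of T (rows indexed by k, columns by (i,j) = (0,0), (0,1), (0,2), (1,0), (1,1), (1,2)) is [[0, 6, -8, -4, -4, 8], [0, 0, 0, 0, 0, 0], [-2, 10, -12, -4, -4, 8]].
There the 2×2 minor on rows k ∈ {0, 2}, columns (i,j) ∈ {(0,0), (0,1)} is det [[0, 6], [-2, 10]] = 12 ≠ 0, so this unfolding has rank ≥ 2; CP rank is at least every unfolding rank, so rank(T) ≥ 2. (This is only a lower bound: in general the CP rank may exceed every unfolding rank, so we still need to exhibit 2 rank-1 terms summing to T.)
Upper bound — finding two terms. Write S_k = T[:,:,k] for the frontal slices: S₀ = [[0, 6, -8], [-4, -4, 8]], S₁ = [[0, 0, 0], [0, 0, 0]], S₂ = [[-2, 10, -12], [-4, -4, 8]].
If T = a₁ (x) b₁ (x) c₁ + a₂ (x) b₂ (x) c₂ then each S_k = c₁[k]·a₁b₁ᵀ + c₂[k]·a₂b₂ᵀ. S₀ and S₂ are linearly independent, so a₁b₁ᵀ and a₂b₂ᵀ must span the same plane of matrices: they are the rank-1 matrices of the form x·S₀ + y·S₂.
The 2×2 minor of x·S₀ + y·S₂ on rows {0,1}, columns {0,1} is 24·x² + 72·xy + 48·y² = 24·(x + 2·y)(x + y), vanishing at (x:y) = (2:-1) and (1:-1).
M₁ = 2·S₀ − S₂ = [[2, 2, -4], [-4, -4, 8]] = 2·[1, -2][1, 1, -2]ᵀ and M₂ = S₀ − S₂ = [[2, -4, 4], [0, 0, 0]] = 2·[1, 0][1, -2, 2]ᵀ, so take a₁ = [1, -2], b₁ = [1, 1, -2], a₂ = [1, 0], b₂ = [1, -2, 2].
Each slice is an integer combination of E₁ = a₁b₁ᵀ and E₂ = a₂b₂ᵀ: S₀ = 2·E₁ − 2·E₂, S₁ = 0, S₂ = 2·E₁ − 4·E₂; reading off coefficients, c₁ = [2, 0, 2] and c₂ = [-2, 0, -4].
Hence T = [1, -2] (x) [1, 1, -2] (x) [2, 0, 2] + [1, 0] (x) [1, -2, 2] (x) [-2, 0, -4], so rank(T) ≤ 2.
These bounds meet, so rank(T) = 2.

rank(T) = 2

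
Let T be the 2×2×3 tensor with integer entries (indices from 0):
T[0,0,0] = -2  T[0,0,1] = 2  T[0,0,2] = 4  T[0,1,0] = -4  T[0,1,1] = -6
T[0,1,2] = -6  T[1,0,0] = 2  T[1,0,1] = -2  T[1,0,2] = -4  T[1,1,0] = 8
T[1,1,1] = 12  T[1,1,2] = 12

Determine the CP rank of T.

2

Lower bound: the mode-3 unfolding of T (rows indexed by k, columns by (i,j) = (0,0), (0,1), (1,0), (1,1)) is [[-2, -4, 2, 8], [2, -6, -2, 12], [4, -6, -4, 12]].
There the 2×2 minor on rows k ∈ {0, 1}, columns (i,j) ∈ {(0,0), (0,1)} is det [[-2, -4], [2, -6]] = 20 ≠ 0, so this unfolding has rank ≥ 2; CP rank is at least every unfolding rank, so rank(T) ≥ 2. (Flattening ranks never certify an upper bound on CP rank; for that we must actually write T with 2 rank-1 terms.)
Upper bound — finding two terms. Write S_k = T[:,:,k] for the frontal slices: S₀ = [[-2, -4], [2, 8]], S₁ = [[2, -6], [-2, 12]], S₂ = [[4, -6], [-4, 12]].
If T = a₁ ⊗ b₁ ⊗ c₁ + a₂ ⊗ b₂ ⊗ c₂ then each S_k = c₁[k]·a₁b₁ᵀ + c₂[k]·a₂b₂ᵀ. S₀ and S₁ are linearly independent, so a₁b₁ᵀ and a₂b₂ᵀ must span the same plane of matrices: they are the rank-1 matrices of the form x·S₀ + y·S₁.
det(x·S₀ + y·S₁) is −8·x² − 4·xy + 12·y² = (-4)·(2·x + 3·y)(x − y), vanishing at (x:y) = (3:-2) and (1:1).
M₁ = 3·S₀ − 2·S₁ = [[-10, 0], [10, 0]] = (-10)·(1, -1)(1, 0)ᵀ and M₂ = S₀ + S₁ = [[0, -10], [0, 20]] = (-10)·(1, -2)(0, 1)ᵀ, so take a₁ = (1, -1), b₁ = (1, 0), a₂ = (1, -2), b₂ = (0, 1).
Each slice is an integer combination of E₁ = a₁b₁ᵀ and E₂ = a₂b₂ᵀ: S₀ = −2·E₁ − 4·E₂, S₁ = 2·E₁ − 6·E₂, S₂ = 4·E₁ − 6·E₂; reading off coefficients, c₁ = (-2, 2, 4) and c₂ = (-4, -6, -6).
Hence T = (1, -1) ⊗ (1, 0) ⊗ (-2, 2, 4) + (1, -2) ⊗ (0, 1) ⊗ (-4, -6, -6), so rank(T) ≤ 2.
These bounds meet, so rank(T) = 2.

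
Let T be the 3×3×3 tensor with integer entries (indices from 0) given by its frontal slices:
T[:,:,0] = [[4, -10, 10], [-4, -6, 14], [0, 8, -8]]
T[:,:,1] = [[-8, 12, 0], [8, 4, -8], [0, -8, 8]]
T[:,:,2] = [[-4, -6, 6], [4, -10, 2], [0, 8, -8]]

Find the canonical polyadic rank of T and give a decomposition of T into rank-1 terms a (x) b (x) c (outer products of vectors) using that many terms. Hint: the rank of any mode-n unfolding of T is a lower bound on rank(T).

rank(T) = 3

Lower bound: in the mode-1 unfolding of T (rows indexed by i, columns by (j,k)) the 3×3 minor on rows i ∈ {0, 1, 2}, columns (j,k) ∈ {(0,0), (1,0), (2,0)} is det [[4, -10, 10], [-4, -6, 14], [0, 8, -8]] = -256 ≠ 0, so that unfolding has rank ≥ 3 and hence rank(T) ≥ 3 (CP rank is at least every unfolding rank, though it can be larger).
Upper bound: T is a sum of 3 rank-1 terms, T = (1, -1, 0) (x) (2, -1, -1) (x) (2, -4, -2) + (1, 1, -1) (x) (0, 1, -1) (x) (-8, 8, -8) + (1, 1, 0) (x) (0, 0, 1) (x) (4, 4, -4) (one valid choice — decompositions are not unique — normalised so each a, b is primitive with positive first nonzero entry; check it by expanding all entries), so rank(T) ≤ 3.
These bounds meet, so rank(T) = 3.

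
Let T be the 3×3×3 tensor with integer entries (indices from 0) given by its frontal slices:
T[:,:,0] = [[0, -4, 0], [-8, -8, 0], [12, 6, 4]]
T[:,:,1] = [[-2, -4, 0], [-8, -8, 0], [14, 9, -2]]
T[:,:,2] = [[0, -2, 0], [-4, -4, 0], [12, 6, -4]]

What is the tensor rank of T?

3

Lower bound: in the mode-2 unfolding of T (rows indexed by j, columns by (i,k)) the 3×3 minor on rows j ∈ {0, 1, 2}, columns (i,k) ∈ {(0,0), (0,1), (2,0)} is det [[0, -2, 12], [-4, -4, 6], [0, 0, 4]] = -32 ≠ 0, so that unfolding has rank ≥ 3 and hence rank(T) ≥ 3 (CP rank is at least every unfolding rank, though it can be larger).
Upper bound: T is a sum of 3 rank-1 terms, T = [0, 0, 1] (x) [2, 1, -2] (x) [-2, 1, 2] + [1, 0, 2] (x) [1, 0, 0] (x) [4, 2, 2] + [1, 2, -2] (x) [1, 1, 0] (x) [-4, -4, -2] (written with every a and b primitive with positive leading entry and the scale carried by c; CP decompositions are not unique, and this one is verified by expanding entrywise), so rank(T) ≤ 3.
These bounds meet, so rank(T) = 3.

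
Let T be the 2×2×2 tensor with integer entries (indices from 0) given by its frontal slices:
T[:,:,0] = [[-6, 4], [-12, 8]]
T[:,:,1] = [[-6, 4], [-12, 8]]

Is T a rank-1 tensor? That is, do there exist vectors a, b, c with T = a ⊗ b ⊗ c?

If T = a ⊗ b ⊗ c then every fibre of T is a multiple of the corresponding factor, so read the factors off the fibres through the nonzero entry T[0,0,0] = -6.
The mode-1 fibre T[:,0,0] = [-6, -12] gives a = (1, 2) (primitive direction); the mode-2 fibre T[0,:,0] = [-6, 4] gives b = (3, -2); then c[k] = T[0,0,k] / (a[0]·b[0]) = [-6, -6] / 3 = (-2, -2).
Expanding (1, 2) ⊗ (3, -2) ⊗ (-2, -2) reproduces all 8 entries of T, so T = (1, 2) ⊗ (3, -2) ⊗ (-2, -2) and rank(T) ≤ 1.
Equivalently every frontal slice T[:,:,k] is c[k] times the rank-1 matrix (1, 2) ⊗ (3, -2). So T has rank 1 (it is nonzero).

Yes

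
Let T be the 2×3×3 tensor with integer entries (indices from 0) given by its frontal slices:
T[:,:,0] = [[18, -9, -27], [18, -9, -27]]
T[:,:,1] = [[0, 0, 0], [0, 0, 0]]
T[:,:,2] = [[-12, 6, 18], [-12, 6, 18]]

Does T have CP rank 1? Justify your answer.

If T = a (x) b (x) c then every fibre of T is a multiple of the corresponding factor, so read the factors off the fibres through the nonzero entry T[0,0,0] = 18.
The mode-1 fibre T[:,0,0] = [18, 18] gives a = [1, 1] (primitive direction); the mode-2 fibre T[0,:,0] = [18, -9, -27] gives b = [2, -1, -3]; then c[k] = T[0,0,k] / (a[0]·b[0]) = [18, 0, -12] / 2 = [9, 0, -6].
Expanding [1, 1] (x) [2, -1, -3] (x) [9, 0, -6] reproduces all 18 entries of T, so T = [1, 1] (x) [2, -1, -3] (x) [9, 0, -6] and rank(T) ≤ 1.
Equivalently every frontal slice T[:,:,k] is c[k] times the rank-1 matrix [1, 1] (x) [2, -1, -3]. So T has rank 1 (it is nonzero).

Yes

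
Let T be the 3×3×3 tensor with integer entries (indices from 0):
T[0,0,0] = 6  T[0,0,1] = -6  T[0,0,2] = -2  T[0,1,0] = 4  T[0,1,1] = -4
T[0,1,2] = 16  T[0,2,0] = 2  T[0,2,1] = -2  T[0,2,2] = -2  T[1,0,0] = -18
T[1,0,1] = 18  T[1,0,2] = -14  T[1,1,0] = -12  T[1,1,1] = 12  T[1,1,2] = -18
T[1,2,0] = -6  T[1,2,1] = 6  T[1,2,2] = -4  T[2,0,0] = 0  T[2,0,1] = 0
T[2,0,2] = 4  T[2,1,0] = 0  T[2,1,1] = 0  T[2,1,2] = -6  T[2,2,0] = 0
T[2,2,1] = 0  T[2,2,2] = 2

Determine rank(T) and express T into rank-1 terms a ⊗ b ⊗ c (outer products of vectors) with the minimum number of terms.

Lower bound: the mode-3 unfolding of T (rows indexed by k, columns by (i,j) = (0,0), (0,1), (0,2), (1,0), (1,1), (1,2), (2,0), (2,1), (2,2)) is [[6, 4, 2, -18, -12, -6, 0, 0, 0], [-6, -4, -2, 18, 12, 6, 0, 0, 0], [-2, 16, -2, -14, -18, -4, 4, -6, 2]].
There the 2×2 minor on rows k ∈ {0, 2}, columns (i,j) ∈ {(0,0), (0,1)} is det [[6, 4], [-2, 16]] = 104 ≠ 0, so this unfolding has rank ≥ 2; CP rank is at least every unfolding rank, so rank(T) ≥ 2. (Unfolding ranks only ever bound the CP rank from below — rank(T) can be strictly larger than all of them — so the matching upper bound has to come from an explicit 2-term decomposition.)
Upper bound — finding two terms. Write S_k = T[:,:,k] for the frontal slices: S₀ = [[6, 4, 2], [-18, -12, -6], [0, 0, 0]], S₁ = [[-6, -4, -2], [18, 12, 6], [0, 0, 0]], S₂ = [[-2, 16, -2], [-14, -18, -4], [4, -6, 2]].
If T = a₁ ⊗ b₁ ⊗ c₁ + a₂ ⊗ b₂ ⊗ c₂ then each S_k = c₁[k]·a₁b₁ᵀ + c₂[k]·a₂b₂ᵀ. S₀ and S₂ are linearly independent, so a₁b₁ᵀ and a₂b₂ᵀ must span the same plane of matrices: they are the rank-1 matrices of the form x·S₀ + y·S₂.
The 2×2 minor of x·S₀ + y·S₂ on rows {0,1}, columns {0,1} is 260·xy + 260·y² = 260·(y)(x + y), vanishing at (x:y) = (1:0) and (1:-1).
M₁ = S₀ = [[6, 4, 2], [-18, -12, -6], [0, 0, 0]] = 2·[1, -3, 0][3, 2, 1]ᵀ and M₂ = S₀ − S₂ = [[8, -12, 4], [-4, 6, -2], [-4, 6, -2]] = 2·[2, -1, -1][2, -3, 1]ᵀ, so take a₁ = [1, -3, 0], b₁ = [3, 2, 1], a₂ = [2, -1, -1], b₂ = [2, -3, 1].
Each slice is an integer combination of E₁ = a₁b₁ᵀ and E₂ = a₂b₂ᵀ: S₀ = 2·E₁, S₁ = −2·E₁, S₂ = 2·E₁ − 2·E₂; reading off coefficients, c₁ = [2, -2, 2] and c₂ = [0, 0, -2].
Hence T = [1, -3, 0] ⊗ [3, 2, 1] ⊗ [2, -2, 2] + [2, -1, -1] ⊗ [2, -3, 1] ⊗ [0, 0, -2], so rank(T) ≤ 2.
These bounds meet, so rank(T) = 2.

rank(T) = 2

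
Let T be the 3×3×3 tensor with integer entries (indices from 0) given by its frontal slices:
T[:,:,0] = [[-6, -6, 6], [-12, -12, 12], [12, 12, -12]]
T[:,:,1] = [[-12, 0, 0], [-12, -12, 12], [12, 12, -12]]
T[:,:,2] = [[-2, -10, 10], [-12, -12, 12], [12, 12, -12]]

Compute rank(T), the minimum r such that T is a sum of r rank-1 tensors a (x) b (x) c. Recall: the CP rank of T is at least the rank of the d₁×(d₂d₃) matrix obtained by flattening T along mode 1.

2

Lower bound: the mode-3 unfolding of T (rows indexed by k, columns by (i,j) = (0,0), (0,1), (0,2), (1,0), (1,1), (1,2), (2,0), (2,1), (2,2)) is [[-6, -6, 6, -12, -12, 12, 12, 12, -12], [-12, 0, 0, -12, -12, 12, 12, 12, -12], [-2, -10, 10, -12, -12, 12, 12, 12, -12]].
There the 2×2 minor on rows k ∈ {0, 1}, columns (i,j) ∈ {(0,0), (0,1)} is det [[-6, -6], [-12, 0]] = -72 ≠ 0, so this unfolding has rank ≥ 2; CP rank is at least every unfolding rank, so rank(T) ≥ 2. (This is only a lower bound: in general the CP rank may exceed every unfolding rank, so we still need to exhibit 2 rank-1 terms summing to T.)
Upper bound — finding two terms. Write S_k = T[:,:,k] for the frontal slices: S₀ = [[-6, -6, 6], [-12, -12, 12], [12, 12, -12]], S₁ = [[-12, 0, 0], [-12, -12, 12], [12, 12, -12]], S₂ = [[-2, -10, 10], [-12, -12, 12], [12, 12, -12]].
If T = a₁ (x) b₁ (x) c₁ + a₂ (x) b₂ (x) c₂ then each S_k = c₁[k]·a₁b₁ᵀ + c₂[k]·a₂b₂ᵀ. S₀ and S₁ are linearly independent, so a₁b₁ᵀ and a₂b₂ᵀ must span the same plane of matrices: they are the rank-1 matrices of the form x·S₀ + y·S₁.
The 2×2 minor of x·S₀ + y·S₁ on rows {0,1}, columns {0,1} is 144·xy + 144·y² = 144·(y)(x + y), vanishing at (x:y) = (1:0) and (1:-1).
M₁ = S₀ = [[-6, -6, 6], [-12, -12, 12], [12, 12, -12]] = (-6)·[1, 2, -2][1, 1, -1]ᵀ and M₂ = S₀ − S₁ = [[6, -6, 6], [0, 0, 0], [0, 0, 0]] = 6·[1, 0, 0][1, -1, 1]ᵀ, so take a₁ = [1, 2, -2], b₁ = [1, 1, -1], a₂ = [1, 0, 0], b₂ = [1, -1, 1].
Each slice is an integer combination of E₁ = a₁b₁ᵀ and E₂ = a₂b₂ᵀ: S₀ = −6·E₁, S₁ = −6·E₁ − 6·E₂, S₂ = −6·E₁ + 4·E₂; reading off coefficients, c₁ = [-6, -6, -6] and c₂ = [0, -6, 4].
Hence T = [1, 2, -2] (x) [1, 1, -1] (x) [-6, -6, -6] + [1, 0, 0] (x) [1, -1, 1] (x) [0, -6, 4], so rank(T) ≤ 2.
These bounds meet, so rank(T) = 2.
Check entry T[1,1,1] = -12: (2)·(1)·(-6) + (0)·(-1)·(-6) = -12.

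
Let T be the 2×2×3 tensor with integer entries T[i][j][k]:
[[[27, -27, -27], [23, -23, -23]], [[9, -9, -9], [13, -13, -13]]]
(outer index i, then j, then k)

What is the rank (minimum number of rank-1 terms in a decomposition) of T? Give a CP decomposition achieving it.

Lower bound: the mode-2 unfolding of T (rows indexed by j, columns by (i,k) = (0,0), (0,1), (0,2), (1,0), (1,1), (1,2)) is [[27, -27, -27, 9, -9, -9], [23, -23, -23, 13, -13, -13]].
There the 2×2 minor on rows j ∈ {0, 1}, columns (i,k) ∈ {(0,0), (1,0)} is det [[27, 9], [23, 13]] = 144 ≠ 0, so this unfolding has rank ≥ 2; CP rank is at least every unfolding rank, so rank(T) ≥ 2. (Unfolding ranks only ever bound the CP rank from below — rank(T) can be strictly larger than all of them — so the matching upper bound has to come from an explicit 2-term decomposition.)
Upper bound — finding two terms. Every mode-3 slice of T is a multiple of one matrix: T[:,:,k] = c[k]·M with c = [1, -1, -1] and M = [[27, 23], [9, 13]] (rows indexed by i, columns by j). So it suffices to write M as a sum of two rank-1 matrices.
Splitting M by its rows (i = 0, 1), M = [1, 0][27, 23]ᵀ + [0, 1][9, 13]ᵀ.
Hence T = [1, 0] ⊗ [27, 23] ⊗ [1, -1, -1] + [0, 1] ⊗ [9, 13] ⊗ [1, -1, -1], so rank(T) ≤ 2.
These bounds meet, so rank(T) = 2.

rank(T) = 2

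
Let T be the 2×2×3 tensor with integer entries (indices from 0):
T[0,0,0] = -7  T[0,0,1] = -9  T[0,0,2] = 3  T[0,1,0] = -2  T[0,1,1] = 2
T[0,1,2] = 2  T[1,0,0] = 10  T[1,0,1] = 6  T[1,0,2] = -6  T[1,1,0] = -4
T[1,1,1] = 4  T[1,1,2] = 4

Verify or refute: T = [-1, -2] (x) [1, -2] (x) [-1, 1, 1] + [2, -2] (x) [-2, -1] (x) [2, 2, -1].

No

Reconstruct entry (0,1,0) from the claimed factors: Σₗ aₗ[0]bₗ[1]cₗ[0] = (-1)·(-2)·(-1) + (2)·(-1)·(2) = -6, but T[0,1,0] = -2. The claim is false.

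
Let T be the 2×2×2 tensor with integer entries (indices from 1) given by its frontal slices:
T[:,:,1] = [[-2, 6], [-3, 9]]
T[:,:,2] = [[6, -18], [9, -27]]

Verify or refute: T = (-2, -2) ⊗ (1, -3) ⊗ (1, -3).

No

Reconstruct entry (2,1,1) from the claimed factors: Σₗ aₗ[2]bₗ[1]cₗ[1] = (-2)·(1)·(1) = -2, but T[2,1,1] = -3. The claim is false.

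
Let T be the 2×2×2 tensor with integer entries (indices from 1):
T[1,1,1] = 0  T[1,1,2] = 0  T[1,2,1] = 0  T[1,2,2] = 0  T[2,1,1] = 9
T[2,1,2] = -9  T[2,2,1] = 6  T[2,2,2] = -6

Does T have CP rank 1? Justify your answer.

Yes

If T = a ⊗ b ⊗ c then every fibre of T is a multiple of the corresponding factor, so read the factors off the fibres through the nonzero entry T[2,1,1] = 9.
The mode-1 fibre T[:,1,1] = [0, 9] gives a = [0, 1] (primitive direction); the mode-2 fibre T[2,:,1] = [9, 6] gives b = [3, 2]; then c[k] = T[2,1,k] / (a[2]·b[1]) = [9, -9] / 3 = [3, -3].
Expanding [0, 1] ⊗ [3, 2] ⊗ [3, -3] reproduces all 8 entries of T, so T = [0, 1] ⊗ [3, 2] ⊗ [3, -3] and rank(T) ≤ 1.
Equivalently every frontal slice T[:,:,k] is c[k] times the rank-1 matrix [0, 1] ⊗ [3, 2]. So T has rank 1 (it is nonzero).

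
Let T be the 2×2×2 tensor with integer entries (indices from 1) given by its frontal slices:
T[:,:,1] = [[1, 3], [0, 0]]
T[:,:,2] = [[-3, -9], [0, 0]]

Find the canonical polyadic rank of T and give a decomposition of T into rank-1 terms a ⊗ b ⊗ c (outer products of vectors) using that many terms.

Lower bound: T ≠ 0 (e.g. T[1,1,1] = 1), so rank(T) ≥ 1.
Upper bound: if T = a ⊗ b ⊗ c then every fibre of T is a multiple of the corresponding factor, so read the factors off the fibres through the nonzero entry T[1,1,1] = 1.
The mode-1 fibre T[:,1,1] = [1, 0] gives a = [1, 0] (primitive direction); the mode-2 fibre T[1,:,1] = [1, 3] gives b = [1, 3]; then c[k] = T[1,1,k] / (a[1]·b[1]) = [1, -3] / 1 = [1, -3].
Expanding [1, 0] ⊗ [1, 3] ⊗ [1, -3] reproduces all 8 entries of T, so T = [1, 0] ⊗ [1, 3] ⊗ [1, -3] and rank(T) ≤ 1.
These bounds meet, so rank(T) = 1.

rank(T) = 1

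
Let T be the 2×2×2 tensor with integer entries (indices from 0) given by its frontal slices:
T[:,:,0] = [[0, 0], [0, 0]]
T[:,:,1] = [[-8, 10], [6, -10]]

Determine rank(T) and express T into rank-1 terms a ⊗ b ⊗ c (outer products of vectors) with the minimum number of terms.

rank(T) = 2

Lower bound: the mode-1 unfolding of T (rows indexed by i, columns by (j,k) = (0,0), (0,1), (1,0), (1,1)) is [[0, -8, 0, 10], [0, 6, 0, -10]].
There the 2×2 minor on rows i ∈ {0, 1}, columns (j,k) ∈ {(0,1), (1,1)} is det [[-8, 10], [6, -10]] = 20 ≠ 0, so this unfolding has rank ≥ 2; CP rank is at least every unfolding rank, so rank(T) ≥ 2. (Unfolding ranks only ever bound the CP rank from below — rank(T) can be strictly larger than all of them — so the matching upper bound has to come from an explicit 2-term decomposition.)
Upper bound — finding two terms. Every mode-3 slice of T is a multiple of one matrix: T[:,:,k] = c[k]·M with c = [0, 1] and M = [[-8, 10], [6, -10]] (rows indexed by i, columns by j). So it suffices to write M as a sum of two rank-1 matrices.
Splitting M by its rows (i = 0, 1), M = [1, 0][-8, 10]ᵀ + [0, 1][6, -10]ᵀ.
Hence T = [1, 0] ⊗ [-8, 10] ⊗ [0, 1] + [0, 1] ⊗ [6, -10] ⊗ [0, 1], so rank(T) ≤ 2.
These bounds meet, so rank(T) = 2.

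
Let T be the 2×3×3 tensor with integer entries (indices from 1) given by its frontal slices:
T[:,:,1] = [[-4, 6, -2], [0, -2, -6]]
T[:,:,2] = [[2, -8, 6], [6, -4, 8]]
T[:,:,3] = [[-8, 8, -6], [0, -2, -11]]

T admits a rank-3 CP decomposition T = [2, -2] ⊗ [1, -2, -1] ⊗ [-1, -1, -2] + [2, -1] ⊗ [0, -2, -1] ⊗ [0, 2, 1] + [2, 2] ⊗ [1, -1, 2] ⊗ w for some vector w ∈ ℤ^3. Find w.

Subtract the known terms from T to get the rank-1 residual R = [2, 2] ⊗ [1, -1, 2] ⊗ w, so R[i,j,k] = a[i]·b[j]·w[k]. Pick indices with nonzero a[1]·b[1] = (2)·(1) = 2. Only the fibre through (1,1,·) is needed: R[1,1,:] = T[1,1,:] − Σₗ aₗ[1]bₗ[1]cₗ = [-4, 2, -8] − (2)·(1)·[-1, -1, -2] − (2)·(0)·[0, 2, 1] = [-2, 4, -4]. Then w[k] = R[1,1,k] / 2 for each k, giving w = [-2, 4, -4] / 2 = [-1, 2, -2].

w = [-1, 2, -2]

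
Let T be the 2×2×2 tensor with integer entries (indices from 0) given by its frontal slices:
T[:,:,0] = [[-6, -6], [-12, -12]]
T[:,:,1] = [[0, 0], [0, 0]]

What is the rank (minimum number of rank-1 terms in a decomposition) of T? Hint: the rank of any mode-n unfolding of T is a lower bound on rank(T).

Lower bound: T ≠ 0 (e.g. T[0,0,0] = -6), so rank(T) ≥ 1.
Upper bound: if T = a ⊗ b ⊗ c then every fibre of T is a multiple of the corresponding factor, so read the factors off the fibres through the nonzero entry T[0,0,0] = -6.
The mode-1 fibre T[:,0,0] = [-6, -12] gives a = (1, 2) (primitive direction); the mode-2 fibre T[0,:,0] = [-6, -6] gives b = (1, 1); then c[k] = T[0,0,k] / (a[0]·b[0]) = [-6, 0] / 1 = (-6, 0).
Expanding (1, 2) ⊗ (1, 1) ⊗ (-6, 0) reproduces all 8 entries of T, so T = (1, 2) ⊗ (1, 1) ⊗ (-6, 0) and rank(T) ≤ 1.
These bounds meet, so rank(T) = 1.

1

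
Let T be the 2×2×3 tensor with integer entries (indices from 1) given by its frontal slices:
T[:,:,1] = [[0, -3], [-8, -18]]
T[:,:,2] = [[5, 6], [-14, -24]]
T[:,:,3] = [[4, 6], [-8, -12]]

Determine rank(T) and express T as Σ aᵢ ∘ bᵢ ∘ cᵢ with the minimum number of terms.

rank(T) = 2

Lower bound: the mode-3 unfolding of T (rows indexed by k, columns by (i,j) = (1,1), (1,2), (2,1), (2,2)) is [[0, -3, -8, -18], [5, 6, -14, -24], [4, 6, -8, -12]].
There the 2×2 minor on rows k ∈ {1, 2}, columns (i,j) ∈ {(1,1), (1,2)} is det [[0, -3], [5, 6]] = 15 ≠ 0, so this unfolding has rank ≥ 2; CP rank is at least every unfolding rank, so rank(T) ≥ 2. (Unfolding ranks only ever bound the CP rank from below — rank(T) can be strictly larger than all of them — so the matching upper bound has to come from an explicit 2-term decomposition.)
Upper bound — finding two terms. Write S_k = T[:,:,k] for the frontal slices: S₁ = [[0, -3], [-8, -18]], S₂ = [[5, 6], [-14, -24]], S₃ = [[4, 6], [-8, -12]].
If T = a₁ ∘ b₁ ∘ c₁ + a₂ ∘ b₂ ∘ c₂ then each S_k = c₁[k]·a₁b₁ᵀ + c₂[k]·a₂b₂ᵀ. S₁ and S₂ are linearly independent, so a₁b₁ᵀ and a₂b₂ᵀ must span the same plane of matrices: they are the rank-1 matrices of the form x·S₁ + y·S₂.
det(x·S₁ + y·S₂) is −24·x² − 84·xy − 36·y² = (-12)·(x + 3·y)(2·x + y), vanishing at (x:y) = (3:-1) and (1:-2).
M₁ = 3·S₁ − S₂ = [[-5, -15], [-10, -30]] = (-5)·[1, 2][1, 3]ᵀ and M₂ = S₁ − 2·S₂ = [[-10, -15], [20, 30]] = (-5)·[1, -2][2, 3]ᵀ, so take a₁ = [1, 2], b₁ = [1, 3], a₂ = [1, -2], b₂ = [2, 3].
Each slice is an integer combination of E₁ = a₁b₁ᵀ and E₂ = a₂b₂ᵀ: S₁ = −2·E₁ + E₂, S₂ = −E₁ + 3·E₂, S₃ = 2·E₂; reading off coefficients, c₁ = [-2, -1, 0] and c₂ = [1, 3, 2].
Hence T = [1, 2] ∘ [1, 3] ∘ [-2, -1, 0] + [1, -2] ∘ [2, 3] ∘ [1, 3, 2], so rank(T) ≤ 2.
These bounds meet, so rank(T) = 2.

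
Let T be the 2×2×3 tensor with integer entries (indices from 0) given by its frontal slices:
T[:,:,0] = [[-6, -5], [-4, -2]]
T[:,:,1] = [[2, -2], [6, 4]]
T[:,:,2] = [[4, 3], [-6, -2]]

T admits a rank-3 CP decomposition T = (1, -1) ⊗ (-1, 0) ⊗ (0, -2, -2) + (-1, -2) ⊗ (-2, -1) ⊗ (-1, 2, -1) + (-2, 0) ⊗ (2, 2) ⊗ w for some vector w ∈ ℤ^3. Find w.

w = (1, 1, -1)

Subtract the known terms from T to get the rank-1 residual R = (-2, 0) ⊗ (2, 2) ⊗ w, so R[i,j,k] = a[i]·b[j]·w[k]. Pick indices with nonzero a[0]·b[0] = (-2)·(2) = -4. Only the fibre through (0,0,·) is needed: R[0,0,:] = T[0,0,:] − Σₗ aₗ[0]bₗ[0]cₗ = [-6, 2, 4] − (1)·(-1)·(0, -2, -2) − (-1)·(-2)·(-1, 2, -1) = [-4, -4, 4]. Then w[k] = R[0,0,k] / -4 for each k, giving w = [-4, -4, 4] / -4 = (1, 1, -1).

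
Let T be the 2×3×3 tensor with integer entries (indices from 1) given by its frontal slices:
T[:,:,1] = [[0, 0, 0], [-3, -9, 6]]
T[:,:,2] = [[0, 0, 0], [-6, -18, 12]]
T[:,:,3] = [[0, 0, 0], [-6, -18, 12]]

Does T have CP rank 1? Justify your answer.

Yes

If T = a ⊗ b ⊗ c then every fibre of T is a multiple of the corresponding factor, so read the factors off the fibres through the nonzero entry T[2,1,1] = -3.
The mode-1 fibre T[:,1,1] = [0, -3] gives a = (0, 1) (primitive direction); the mode-2 fibre T[2,:,1] = [-3, -9, 6] gives b = (1, 3, -2); then c[k] = T[2,1,k] / (a[2]·b[1]) = [-3, -6, -6] / 1 = (-3, -6, -6).
Expanding (0, 1) ⊗ (1, 3, -2) ⊗ (-3, -6, -6) reproduces all 18 entries of T, so T = (0, 1) ⊗ (1, 3, -2) ⊗ (-3, -6, -6) and rank(T) ≤ 1.
Equivalently every frontal slice T[:,:,k] is c[k] times the rank-1 matrix (0, 1) ⊗ (1, 3, -2). So T has rank 1 (it is nonzero).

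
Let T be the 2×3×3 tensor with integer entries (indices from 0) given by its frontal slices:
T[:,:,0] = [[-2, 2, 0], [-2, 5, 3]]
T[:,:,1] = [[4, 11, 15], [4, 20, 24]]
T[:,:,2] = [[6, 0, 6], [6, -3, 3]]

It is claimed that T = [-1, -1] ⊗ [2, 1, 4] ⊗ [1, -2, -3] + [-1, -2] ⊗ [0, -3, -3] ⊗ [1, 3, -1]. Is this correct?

Reconstruct entry (0,2,0) from the claimed factors: Σₗ aₗ[0]bₗ[2]cₗ[0] = (-1)·(4)·(1) + (-1)·(-3)·(1) = -1, but T[0,2,0] = 0. The claim is false.

No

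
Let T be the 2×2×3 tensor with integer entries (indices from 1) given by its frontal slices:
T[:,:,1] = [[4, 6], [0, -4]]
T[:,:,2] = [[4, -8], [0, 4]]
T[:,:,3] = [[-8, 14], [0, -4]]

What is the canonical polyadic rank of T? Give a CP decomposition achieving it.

rank(T) = 3

Lower bound: in the mode-3 unfolding of T (rows indexed by k, columns by (i,j)) the 3×3 minor on rows k ∈ {1, 2, 3}, columns (i,j) ∈ {(1,1), (1,2), (2,2)} is det [[4, 6, -4], [4, -8, 4], [-8, 14, -4]] = -160 ≠ 0, so that unfolding has rank ≥ 3 and hence rank(T) ≥ 3 (CP rank is at least every unfolding rank, though it can be larger).
Upper bound: T is a sum of 3 rank-1 terms, T = [1, 0] (x) [0, 1] (x) [0, 2, 2] + [1, 0] (x) [2, -1] (x) [2, 2, -4] + [2, -1] (x) [0, 1] (x) [4, -4, 4] (one valid choice — decompositions are not unique — normalised so each a, b is primitive with positive first nonzero entry; check it by expanding all entries), so rank(T) ≤ 3.
These bounds meet, so rank(T) = 3.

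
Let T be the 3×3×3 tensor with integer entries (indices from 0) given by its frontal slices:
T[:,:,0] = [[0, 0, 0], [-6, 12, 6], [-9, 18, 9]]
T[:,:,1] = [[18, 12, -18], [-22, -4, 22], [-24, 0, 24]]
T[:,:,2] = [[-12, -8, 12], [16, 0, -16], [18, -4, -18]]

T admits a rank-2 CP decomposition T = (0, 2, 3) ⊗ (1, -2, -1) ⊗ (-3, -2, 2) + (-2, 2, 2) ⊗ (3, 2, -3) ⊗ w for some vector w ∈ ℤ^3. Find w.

Subtract the known terms from T to get the rank-1 residual R = (-2, 2, 2) ⊗ (3, 2, -3) ⊗ w, so R[i,j,k] = a[i]·b[j]·w[k]. Pick indices with nonzero a[0]·b[0] = (-2)·(3) = -6. Only the fibre through (0,0,·) is needed: R[0,0,:] = T[0,0,:] − Σₗ aₗ[0]bₗ[0]cₗ = [0, 18, -12] − (0)·(1)·(-3, -2, 2) = [0, 18, -12]. Then w[k] = R[0,0,k] / -6 for each k, giving w = [0, 18, -12] / -6 = (0, -3, 2).

w = (0, -3, 2)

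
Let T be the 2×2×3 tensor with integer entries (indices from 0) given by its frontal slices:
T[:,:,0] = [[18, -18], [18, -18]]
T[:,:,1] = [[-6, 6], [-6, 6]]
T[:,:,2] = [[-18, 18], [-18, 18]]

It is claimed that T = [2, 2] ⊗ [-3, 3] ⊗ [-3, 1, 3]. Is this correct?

Reconstruct entrywise from the claimed factors. For example, T[0,0,2] = -18 and Σₗ aₗ[0]bₗ[0]cₗ[2] = (2)·(-3)·(3) = -18; checking all 12 entries, every one matches. The claim holds.

Yes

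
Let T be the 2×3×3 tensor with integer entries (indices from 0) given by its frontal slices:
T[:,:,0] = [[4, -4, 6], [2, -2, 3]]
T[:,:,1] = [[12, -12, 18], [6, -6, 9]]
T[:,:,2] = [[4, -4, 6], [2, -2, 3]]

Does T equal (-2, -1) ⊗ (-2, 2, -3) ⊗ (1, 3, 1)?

Yes

Reconstruct entrywise from the claimed factors. For example, T[0,1,1] = -12 and Σₗ aₗ[0]bₗ[1]cₗ[1] = (-2)·(2)·(3) = -12; checking all 18 entries, every one matches. The claim holds.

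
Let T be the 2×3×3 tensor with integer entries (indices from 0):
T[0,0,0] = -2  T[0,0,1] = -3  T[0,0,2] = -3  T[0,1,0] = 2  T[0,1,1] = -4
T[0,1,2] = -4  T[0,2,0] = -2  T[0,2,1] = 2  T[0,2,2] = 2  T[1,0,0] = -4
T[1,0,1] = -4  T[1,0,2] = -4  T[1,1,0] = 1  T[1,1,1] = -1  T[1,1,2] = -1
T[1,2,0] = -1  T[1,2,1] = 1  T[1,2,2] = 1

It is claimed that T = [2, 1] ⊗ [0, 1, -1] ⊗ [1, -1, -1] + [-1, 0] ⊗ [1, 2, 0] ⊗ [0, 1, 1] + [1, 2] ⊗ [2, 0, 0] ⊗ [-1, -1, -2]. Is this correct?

No

Reconstruct entry (0,0,2) from the claimed factors: Σₗ aₗ[0]bₗ[0]cₗ[2] = (2)·(0)·(-1) + (-1)·(1)·(1) + (1)·(2)·(-2) = -5, but T[0,0,2] = -3. The claim is false.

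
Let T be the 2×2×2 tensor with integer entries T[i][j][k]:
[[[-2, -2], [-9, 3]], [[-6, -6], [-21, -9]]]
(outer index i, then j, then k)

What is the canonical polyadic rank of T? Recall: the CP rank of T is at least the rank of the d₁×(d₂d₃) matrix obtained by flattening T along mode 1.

Lower bound: the mode-1 unfolding of T (rows indexed by i, columns by (j,k) = (0,0), (0,1), (1,0), (1,1)) is [[-2, -2, -9, 3], [-6, -6, -21, -9]].
There the 2×2 minor on rows i ∈ {0, 1}, columns (j,k) ∈ {(0,0), (1,0)} is det [[-2, -9], [-6, -21]] = -12 ≠ 0, so this unfolding has rank ≥ 2; CP rank is at least every unfolding rank, so rank(T) ≥ 2. (Flattening ranks never certify an upper bound on CP rank; for that we must actually write T with 2 rank-1 terms.)
Upper bound — finding two terms. Write S_k = T[:,:,k] for the frontal slices: S₀ = [[-2, -9], [-6, -21]], S₁ = [[-2, 3], [-6, -9]].
If T = a₁ ⊗ b₁ ⊗ c₁ + a₂ ⊗ b₂ ⊗ c₂ then each S_k = c₁[k]·a₁b₁ᵀ + c₂[k]·a₂b₂ᵀ. S₀ and S₁ are linearly independent, so a₁b₁ᵀ and a₂b₂ᵀ must span the same plane of matrices: they are the rank-1 matrices of the form x·S₀ + y·S₁.
det(x·S₀ + y·S₁) is −12·x² + 24·xy + 36·y² = (-12)·(x − 3·y)(x + y), vanishing at (x:y) = (3:1) and (1:-1).
M₁ = 3·S₀ + S₁ = [[-8, -24], [-24, -72]] = (-8)·[1, 3][1, 3]ᵀ and M₂ = S₀ − S₁ = [[0, -12], [0, -12]] = (-12)·[1, 1][0, 1]ᵀ, so take a₁ = [1, 3], b₁ = [1, 3], a₂ = [1, 1], b₂ = [0, 1].
Each slice is an integer combination of E₁ = a₁b₁ᵀ and E₂ = a₂b₂ᵀ: S₀ = −2·E₁ − 3·E₂, S₁ = −2·E₁ + 9·E₂; reading off coefficients, c₁ = [-2, -2] and c₂ = [-3, 9].
Hence T = [1, 3] ⊗ [1, 3] ⊗ [-2, -2] + [1, 1] ⊗ [0, 1] ⊗ [-3, 9], so rank(T) ≤ 2.
These bounds meet, so rank(T) = 2.

2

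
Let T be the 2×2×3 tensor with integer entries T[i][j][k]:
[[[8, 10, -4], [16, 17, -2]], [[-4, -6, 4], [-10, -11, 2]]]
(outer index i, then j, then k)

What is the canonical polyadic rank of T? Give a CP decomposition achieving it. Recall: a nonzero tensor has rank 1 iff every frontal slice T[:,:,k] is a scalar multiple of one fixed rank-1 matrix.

rank(T) = 2

Lower bound: in the mode-3 unfolding of T (rows indexed by k, columns by (i,j)) the 2×2 minor on rows k ∈ {0, 1}, columns (i,j) ∈ {(0,0), (0,1)} is det [[8, 16], [10, 17]] = -24 ≠ 0, so that unfolding has rank ≥ 2 and hence rank(T) ≥ 2 (CP rank is at least every unfolding rank, though it can be larger).
Upper bound: with S_k = T[:,:,k], the two rank-1 terms a₁b₁ᵀ, a₂b₂ᵀ are the rank-1 members of the pencil x·S₀ + y·S₁.
det(x·S₀ + y·S₁) is −16·x² − 24·xy − 8·y² = (-8)·(x + y)(2·x + y), vanishing at (x:y) = (1:-1) and (1:-2).
M₁ = S₀ − S₁ = [[-2, -1], [2, 1]] = −(1, -1)(2, 1)ᵀ and M₂ = S₀ − 2·S₁ = [[-12, -18], [8, 12]] = (-2)·(3, -2)(2, 3)ᵀ, so take a₁ = (1, -1), b₁ = (2, 1), a₂ = (3, -2), b₂ = (2, 3).
Each slice is an integer combination of E₁ = a₁b₁ᵀ and E₂ = a₂b₂ᵀ: S₀ = −2·E₁ + 2·E₂, S₁ = −E₁ + 2·E₂, S₂ = −2·E₁; reading off coefficients, c₁ = (-2, -1, -2) and c₂ = (2, 2, 0).
Hence T = (1, -1) (x) (2, 1) (x) (-2, -1, -2) + (3, -2) (x) (2, 3) (x) (2, 2, 0), so rank(T) ≤ 2.
These bounds meet, so rank(T) = 2.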